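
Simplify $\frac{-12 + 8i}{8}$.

Divisor is real, so divide each part by 8:
= -3/2 + i


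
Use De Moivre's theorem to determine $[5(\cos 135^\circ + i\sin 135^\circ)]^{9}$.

By De Moivre: z^n = r^n(cos(nθ) + i sin(nθ))
= 5^9(cos(9*135°) + i sin(9*135°))
= 1953125(cos 135° + i sin 135°)
= -1953125*sqrt(2)/2 + (1953125*sqrt(2)/2)i


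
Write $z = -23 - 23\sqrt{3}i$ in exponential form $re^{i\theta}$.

r = |z| = sqrt((-23)^2 + (-23*sqrt(3))^2) = sqrt(529 + 1587) = sqrt(2116) = 46
θ = arctan(b/a) = arctan(-39.8372/-23) (quadrant-adjusted) = -120° = -2π/3
z = 46e^(-i*2π/3)


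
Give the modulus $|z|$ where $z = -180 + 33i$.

|z| = sqrt(a^2 + b^2) = sqrt((-180)^2 + 33^2) = sqrt(33489) = 183


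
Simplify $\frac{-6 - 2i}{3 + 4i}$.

Multiply numerator and denominator by conjugate (3 - 4i):
= (-6 - 2i)(3 - 4i) / (3^2 + 4^2)
= (-26 + 18i) / 25
= -26/25 + (18/25)i


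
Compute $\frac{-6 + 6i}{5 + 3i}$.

Multiply numerator and denominator by conjugate (5 - 3i):
= (-6 + 6i)(5 - 3i) / (5^2 + 3^2)
= (-12 + 48i) / 34
Divide through by 2: (-6 + 24i) / 17
= -6/17 + (24/17)i


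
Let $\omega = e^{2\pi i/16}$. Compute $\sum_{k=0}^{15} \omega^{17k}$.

Let ζ = ω^17 = e^(2πi·17/16). Since 16 ∤ 17, ζ ≠ 1.
Sum = Σ_{k=0}^{15} ζ^k = (ζ^16 - 1)/(ζ - 1) = (ω^{17·16} - 1)/(ζ - 1) = (1 - 1)/(ζ - 1) = 0


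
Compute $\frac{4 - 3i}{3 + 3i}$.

Multiply numerator and denominator by conjugate (3 - 3i):
= (4 - 3i)(3 - 3i) / (3^2 + 3^2)
= (3 - 21i) / 18
Divide through by 3: (1 - 7i) / 6
= 1/6 - (7/6)i


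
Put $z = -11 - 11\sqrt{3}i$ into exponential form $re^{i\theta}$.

r = |z| = sqrt((-11)^2 + (-11*sqrt(3))^2) = sqrt(121 + 363) = sqrt(484) = 22
θ = arctan(b/a) = arctan(-19.0526/-11) (quadrant-adjusted) = -120° = -2π/3
z = 22e^(-i*2π/3)


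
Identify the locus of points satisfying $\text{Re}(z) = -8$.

Re(z) = x where z = x + yi; the equation x = -8 is satisfied by all points with that x-coordinate
Locus: Vertical line x = -8


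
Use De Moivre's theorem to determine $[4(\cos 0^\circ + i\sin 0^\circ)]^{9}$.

By De Moivre: z^n = r^n(cos(nθ) + i sin(nθ))
= 4^9(cos(9*0°) + i sin(9*0°))
= 262144(cos 0° + i sin 0°)
= 262144


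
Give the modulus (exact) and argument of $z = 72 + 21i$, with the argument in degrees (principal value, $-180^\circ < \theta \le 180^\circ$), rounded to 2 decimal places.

|z| = sqrt(72^2 + 21^2) = 75
arg(z) = arctan(b/a) = arctan(21/72) (quadrant-adjusted) = 16.26°


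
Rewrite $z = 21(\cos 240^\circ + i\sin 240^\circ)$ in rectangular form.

a = r cos θ = 21 * -1/2 = -21/2
b = r sin θ = 21 * -sqrt(3)/2 = -21*sqrt(3)/2
z = -21/2 - (21*sqrt(3)/2)i


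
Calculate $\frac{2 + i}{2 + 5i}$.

Multiply numerator and denominator by conjugate (2 - 5i):
= (2 + i)(2 - 5i) / (2^2 + 5^2)
= (9 - 8i) / 29
= 9/29 - (8/29)i


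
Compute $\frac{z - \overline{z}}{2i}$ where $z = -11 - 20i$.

z - conjugate(z) = 2bi
(z - conjugate(z))/(2i) = 2bi/(2i) = b = -20


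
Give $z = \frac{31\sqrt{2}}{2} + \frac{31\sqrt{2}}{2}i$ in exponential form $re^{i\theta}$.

r = |z| = sqrt((31*sqrt(2)/2)^2 + (31*sqrt(2)/2)^2) = sqrt(961/2 + 961/2) = sqrt(961) = 31
θ = arctan(b/a) = arctan(21.9203/21.9203) (quadrant-adjusted) = 45° = π/4
z = 31e^(i*π/4)


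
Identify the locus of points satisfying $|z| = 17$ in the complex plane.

|z| = 17 means sqrt(x^2 + y^2) = 17
This is a circle of radius 17 centered at the origin


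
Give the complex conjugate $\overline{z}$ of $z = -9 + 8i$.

If z = a + bi, then conjugate(z) = a - bi
conjugate(-9 + 8i) = -9 - 8i


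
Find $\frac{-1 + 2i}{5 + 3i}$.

Multiply numerator and denominator by conjugate (5 - 3i):
= (-1 + 2i)(5 - 3i) / (5^2 + 3^2)
= (1 + 13i) / 34
= 1/34 + (13/34)i


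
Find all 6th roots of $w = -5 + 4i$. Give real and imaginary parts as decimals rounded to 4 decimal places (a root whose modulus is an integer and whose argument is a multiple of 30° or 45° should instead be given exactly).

|w| = sqrt(41) ≈ 6.403124, arg(w) ≈ 141.340192°
Root modulus = sqrt(41)^(1/6) ≈ 1.362695
Root arguments: θ_k = (arg(w) + 360°k)/6 for k = 0, 1, ..., 5
Compute each root as (root modulus)(cos θ_k + i sin θ_k) using full-precision intermediates, then round to 4 decimal places.
Roots: 1.2491 + 0.5446i, 0.1529 + 1.3541i, -1.0962 + 0.8095i, -1.2491 - 0.5446i, -0.1529 - 1.3541i, 1.0962 - 0.8095i


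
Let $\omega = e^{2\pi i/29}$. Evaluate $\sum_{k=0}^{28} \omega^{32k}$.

Let ζ = ω^32 = e^(2πi·32/29). Since 29 ∤ 32, ζ ≠ 1.
Sum = Σ_{k=0}^{28} ζ^k = (ζ^29 - 1)/(ζ - 1) = (ω^{32·29} - 1)/(ζ - 1) = (1 - 1)/(ζ - 1) = 0


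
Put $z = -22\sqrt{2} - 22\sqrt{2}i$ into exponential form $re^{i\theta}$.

r = |z| = sqrt((-22*sqrt(2))^2 + (-22*sqrt(2))^2) = sqrt(968 + 968) = sqrt(1936) = 44
θ = arctan(b/a) = arctan(-31.1127/-31.1127) (quadrant-adjusted) = -135° = -3π/4
z = 44e^(-i*3π/4)


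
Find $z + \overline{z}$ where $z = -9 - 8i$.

z + conjugate(z) = (a + bi) + (a - bi) = 2a
= 2 * (-9) = -18


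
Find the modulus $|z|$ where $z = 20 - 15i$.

|z| = sqrt(a^2 + b^2) = sqrt(20^2 + (-15)^2) = sqrt(625) = 25


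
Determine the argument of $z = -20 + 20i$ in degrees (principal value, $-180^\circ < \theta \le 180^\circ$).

θ = arctan(b/a) = arctan(20/-20) (quadrant-adjusted) = 135°


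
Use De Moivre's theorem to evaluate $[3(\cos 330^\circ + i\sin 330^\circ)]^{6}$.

By De Moivre: z^n = r^n(cos(nθ) + i sin(nθ))
= 3^6(cos(6*330°) + i sin(6*330°))
= 729(cos 180° + i sin 180°)
= -729


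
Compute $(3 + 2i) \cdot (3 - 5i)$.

(a1*a2 - b1*b2) + (a1*b2 + b1*a2)i
= (9 - (-10)) + (-15 + 6)i
= 19 - 9i


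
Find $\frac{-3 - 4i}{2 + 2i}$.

Multiply numerator and denominator by conjugate (2 - 2i):
= (-3 - 4i)(2 - 2i) / (2^2 + 2^2)
= (-14 - 2i) / 8
Divide through by 2: (-7 - i) / 4
= -7/4 - (1/4)i


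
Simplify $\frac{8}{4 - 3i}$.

Multiply numerator and denominator by conjugate (4 + 3i):
= (8)(4 + 3i) / (4^2 + (-3)^2)
= (32 + 24i) / 25
= 32/25 + (24/25)i


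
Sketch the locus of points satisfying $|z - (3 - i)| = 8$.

|z - z0| = r describes a circle centered at z0 with radius r
Here z0 = 3 - i and r = 8
Locus: Circle centered at (3, -1) with radius 8


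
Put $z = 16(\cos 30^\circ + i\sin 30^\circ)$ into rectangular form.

a = r cos θ = 16 * sqrt(3)/2 = 8*sqrt(3)
b = r sin θ = 16 * 1/2 = 8
z = 8*sqrt(3) + 8i


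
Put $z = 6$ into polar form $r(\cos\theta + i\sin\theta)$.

r = |z| = sqrt(a^2 + b^2) = sqrt((6)^2 + (0)^2) = sqrt(36 + 0) = sqrt(36) = 6
b = 0 and a > 0, so z lies on the positive real axis: θ = 0°
z = 6(cos 0° + i sin 0°)


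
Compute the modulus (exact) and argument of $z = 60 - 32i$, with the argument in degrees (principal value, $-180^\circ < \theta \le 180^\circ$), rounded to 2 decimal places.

|z| = sqrt(60^2 + (-32)^2) = 68
arg(z) = arctan(b/a) = arctan(-32/60) (quadrant-adjusted) = -28.07°


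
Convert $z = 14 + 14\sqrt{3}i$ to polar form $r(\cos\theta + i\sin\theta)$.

r = |z| = sqrt(a^2 + b^2) = sqrt((14)^2 + (14*sqrt(3))^2) = sqrt(196 + 588) = sqrt(784) = 28
θ = arctan(b/a) = arctan(24.2487/14) (quadrant-adjusted) = 60°
z = 28(cos 60° + i sin 60°)


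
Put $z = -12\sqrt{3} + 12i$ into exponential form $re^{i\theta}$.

r = |z| = sqrt((-12*sqrt(3))^2 + (12)^2) = sqrt(432 + 144) = sqrt(576) = 24
θ = arctan(b/a) = arctan(12/-20.7846) (quadrant-adjusted) = 150° = 5π/6
z = 24e^(i*5π/6)


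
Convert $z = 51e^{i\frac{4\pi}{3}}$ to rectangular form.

a = r cos θ = 51 * -1/2 = -51/2
b = r sin θ = 51 * -sqrt(3)/2 = -51*sqrt(3)/2
z = -51/2 - (51*sqrt(3)/2)i


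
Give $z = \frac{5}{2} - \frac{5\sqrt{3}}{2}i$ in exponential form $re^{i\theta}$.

r = |z| = sqrt((5/2)^2 + (-5*sqrt(3)/2)^2) = sqrt(25/4 + 75/4) = sqrt(25) = 5
θ = arctan(b/a) = arctan(-4.3301/2.5) (quadrant-adjusted) = -60° = -π/3
z = 5e^(-i*π/3)


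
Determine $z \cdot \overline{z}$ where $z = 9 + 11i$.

z * conjugate(z) = |z|^2 = a^2 + b^2
= 9^2 + 11^2 = 202


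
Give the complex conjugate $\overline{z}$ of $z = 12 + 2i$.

If z = a + bi, then conjugate(z) = a - bi
conjugate(12 + 2i) = 12 - 2i


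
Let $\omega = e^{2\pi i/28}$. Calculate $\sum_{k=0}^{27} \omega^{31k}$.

Let ζ = ω^31 = e^(2πi·31/28). Since 28 ∤ 31, ζ ≠ 1.
Sum = Σ_{k=0}^{27} ζ^k = (ζ^28 - 1)/(ζ - 1) = (ω^{31·28} - 1)/(ζ - 1) = (1 - 1)/(ζ - 1) = 0


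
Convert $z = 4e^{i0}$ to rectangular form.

a = r cos θ = 4 * 1 = 4
b = r sin θ = 4 * 0 = 0
z = 4


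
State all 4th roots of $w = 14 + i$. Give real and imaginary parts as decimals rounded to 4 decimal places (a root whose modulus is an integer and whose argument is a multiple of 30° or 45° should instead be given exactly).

|w| = sqrt(197) ≈ 14.035669, arg(w) ≈ 4.085617°
Root modulus = sqrt(197)^(1/4) ≈ 1.935567
Root arguments: θ_k = (arg(w) + 360°k)/4 for k = 0, 1, ..., 3
Compute each root as (root modulus)(cos θ_k + i sin θ_k) using full-precision intermediates, then round to 4 decimal places.
Roots: 1.9353 + 0.0345i, -0.0345 + 1.9353i, -1.9353 - 0.0345i, 0.0345 - 1.9353i


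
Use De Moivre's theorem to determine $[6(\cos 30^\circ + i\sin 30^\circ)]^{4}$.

By De Moivre: z^n = r^n(cos(nθ) + i sin(nθ))
= 6^4(cos(4*30°) + i sin(4*30°))
= 1296(cos 120° + i sin 120°)
= -648 + 648*sqrt(3)i


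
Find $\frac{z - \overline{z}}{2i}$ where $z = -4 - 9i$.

z - conjugate(z) = 2bi
(z - conjugate(z))/(2i) = 2bi/(2i) = b = -9


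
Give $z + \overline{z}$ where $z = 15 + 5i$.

z + conjugate(z) = (a + bi) + (a - bi) = 2a
= 2 * 15 = 30


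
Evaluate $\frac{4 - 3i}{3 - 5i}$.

Multiply numerator and denominator by conjugate (3 + 5i):
= (4 - 3i)(3 + 5i) / (3^2 + (-5)^2)
= (27 + 11i) / 34
= 27/34 + (11/34)i


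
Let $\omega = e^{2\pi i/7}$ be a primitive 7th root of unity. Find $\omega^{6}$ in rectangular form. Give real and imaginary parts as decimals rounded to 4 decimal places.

ω^6 = e^(2πi·6/7) = e^(i·12π/7)
= cos(12π/7) + i sin(12π/7)
= 0.6235 - 0.7818i


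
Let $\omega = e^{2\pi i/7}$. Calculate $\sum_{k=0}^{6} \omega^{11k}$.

Let ζ = ω^11 = e^(2πi·11/7). Since 7 ∤ 11, ζ ≠ 1.
Sum = Σ_{k=0}^{6} ζ^k = (ζ^7 - 1)/(ζ - 1) = (ω^{11·7} - 1)/(ζ - 1) = (1 - 1)/(ζ - 1) = 0


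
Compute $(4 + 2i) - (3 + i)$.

(4 - 3) + (2 - 1)i = 1 + i


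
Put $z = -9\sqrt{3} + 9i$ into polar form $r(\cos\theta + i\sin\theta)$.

r = |z| = sqrt(a^2 + b^2) = sqrt((-9*sqrt(3))^2 + (9)^2) = sqrt(243 + 81) = sqrt(324) = 18
θ = arctan(b/a) = arctan(9/-15.5885) (quadrant-adjusted) = 150°
z = 18(cos 150° + i sin 150°)


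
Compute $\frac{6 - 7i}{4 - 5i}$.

Multiply numerator and denominator by conjugate (4 + 5i):
= (6 - 7i)(4 + 5i) / (4^2 + (-5)^2)
= (59 + 2i) / 41
= 59/41 + (2/41)i


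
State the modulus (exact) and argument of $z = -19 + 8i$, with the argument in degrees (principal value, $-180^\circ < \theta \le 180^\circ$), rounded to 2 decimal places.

|z| = sqrt((-19)^2 + 8^2) = sqrt(425)
arg(z) = arctan(b/a) = arctan(8/-19) (quadrant-adjusted) = 157.17°


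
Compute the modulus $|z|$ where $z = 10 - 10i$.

|z| = sqrt(a^2 + b^2) = sqrt(10^2 + (-10)^2) = sqrt(200) = sqrt(200)


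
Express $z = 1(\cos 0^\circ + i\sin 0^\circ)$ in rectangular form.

a = r cos θ = 1 * 1 = 1
b = r sin θ = 1 * 0 = 0
z = 1


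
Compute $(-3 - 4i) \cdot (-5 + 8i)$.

(a1*a2 - b1*b2) + (a1*b2 + b1*a2)i
= (15 - (-32)) + (-24 + 20)i
= 47 - 4i


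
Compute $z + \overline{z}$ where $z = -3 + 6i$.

z + conjugate(z) = (a + bi) + (a - bi) = 2a
= 2 * (-3) = -6


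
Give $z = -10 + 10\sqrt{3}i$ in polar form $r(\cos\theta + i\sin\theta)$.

r = |z| = sqrt(a^2 + b^2) = sqrt((-10)^2 + (10*sqrt(3))^2) = sqrt(100 + 300) = sqrt(400) = 20
θ = arctan(b/a) = arctan(17.3205/-10) (quadrant-adjusted) = 120°
z = 20(cos 120° + i sin 120°)


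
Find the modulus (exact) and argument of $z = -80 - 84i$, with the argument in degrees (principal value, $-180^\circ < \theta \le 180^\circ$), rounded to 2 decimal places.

|z| = sqrt((-80)^2 + (-84)^2) = 116
arg(z) = arctan(b/a) = arctan(-84/-80) (quadrant-adjusted) = -133.60°


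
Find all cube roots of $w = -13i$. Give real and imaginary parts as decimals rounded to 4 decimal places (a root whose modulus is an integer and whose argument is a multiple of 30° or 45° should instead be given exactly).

|w| = 13, arg(w) = 270°
Root modulus = 13^(1/3) ≈ 2.351335
Root arguments: θ_k = (270° + 360°k)/3 for k = 0, 1, ..., 2
Compute each root as (root modulus)(cos θ_k + i sin θ_k) using full-precision intermediates, then round to 4 decimal places.
Roots: 2.3513i, -2.0363 - 1.1757i, 2.0363 - 1.1757i


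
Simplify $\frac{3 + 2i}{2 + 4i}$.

Multiply numerator and denominator by conjugate (2 - 4i):
= (3 + 2i)(2 - 4i) / (2^2 + 4^2)
= (14 - 8i) / 20
Divide through by 2: (7 - 4i) / 10
= 7/10 - (2/5)i


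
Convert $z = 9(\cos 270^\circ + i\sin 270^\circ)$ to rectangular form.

a = r cos θ = 9 * 0 = 0
b = r sin θ = 9 * -1 = -9
z = -9i


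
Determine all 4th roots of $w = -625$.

|w| = 625, arg(w) = 180°
Root modulus = 625^(1/4) = 5
Root arguments: θ_k = (180° + 360°k)/4 for k = 0, 1, ..., 3
Roots: 5*sqrt(2)/2 + (5*sqrt(2)/2)i, -5*sqrt(2)/2 + (5*sqrt(2)/2)i, -5*sqrt(2)/2 - (5*sqrt(2)/2)i, 5*sqrt(2)/2 - (5*sqrt(2)/2)i


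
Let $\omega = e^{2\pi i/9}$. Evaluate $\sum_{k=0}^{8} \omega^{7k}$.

Let ζ = ω^7 = e^(2πi·7/9). Since 9 ∤ 7, ζ ≠ 1.
Sum = Σ_{k=0}^{8} ζ^k = (ζ^9 - 1)/(ζ - 1) = (ω^{7·9} - 1)/(ζ - 1) = (1 - 1)/(ζ - 1) = 0


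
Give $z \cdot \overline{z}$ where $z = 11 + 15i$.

z * conjugate(z) = |z|^2 = a^2 + b^2
= 11^2 + 15^2 = 346


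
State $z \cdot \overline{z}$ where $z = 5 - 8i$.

z * conjugate(z) = |z|^2 = a^2 + b^2
= 5^2 + (-8)^2 = 89


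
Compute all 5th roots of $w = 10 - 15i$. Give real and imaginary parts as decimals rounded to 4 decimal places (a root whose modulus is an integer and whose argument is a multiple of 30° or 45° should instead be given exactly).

|w| = sqrt(325) ≈ 18.027756, arg(w) ≈ 303.690068°
Root modulus = sqrt(325)^(1/5) ≈ 1.783152
Root arguments: θ_k = (arg(w) + 360°k)/5 for k = 0, 1, ..., 4
Compute each root as (root modulus)(cos θ_k + i sin θ_k) using full-precision intermediates, then round to 4 decimal places.
Roots: 0.8716 + 1.5556i, -1.2101 + 1.3097i, -1.6195 - 0.7462i, 0.2092 - 1.7708i, 1.7488 - 0.3482i


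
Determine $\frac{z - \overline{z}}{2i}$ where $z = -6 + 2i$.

z - conjugate(z) = 2bi
(z - conjugate(z))/(2i) = 2bi/(2i) = b = 2


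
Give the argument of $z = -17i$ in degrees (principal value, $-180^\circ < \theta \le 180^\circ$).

a = 0 and b < 0, so z lies on the negative imaginary axis: θ = -90°


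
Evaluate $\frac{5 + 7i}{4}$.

Divisor is real, so divide each part by 4:
= 5/4 + (7/4)i


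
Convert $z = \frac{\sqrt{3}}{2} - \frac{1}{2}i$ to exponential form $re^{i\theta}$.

r = |z| = sqrt((sqrt(3)/2)^2 + (-1/2)^2) = sqrt(3/4 + 1/4) = sqrt(1) = 1
θ = arctan(b/a) = arctan(-0.5/0.866) (quadrant-adjusted) = -30° = -π/6
z = 1e^(-i*π/6)


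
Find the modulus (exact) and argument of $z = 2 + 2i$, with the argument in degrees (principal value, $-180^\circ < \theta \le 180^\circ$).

|z| = sqrt(2^2 + 2^2) = sqrt(8)
arg(z) = arctan(b/a) = arctan(2/2) (quadrant-adjusted) = 45°


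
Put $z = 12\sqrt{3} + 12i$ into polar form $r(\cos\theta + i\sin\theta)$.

r = |z| = sqrt(a^2 + b^2) = sqrt((12*sqrt(3))^2 + (12)^2) = sqrt(432 + 144) = sqrt(576) = 24
θ = arctan(b/a) = arctan(12/20.7846) (quadrant-adjusted) = 30°
z = 24(cos 30° + i sin 30°)


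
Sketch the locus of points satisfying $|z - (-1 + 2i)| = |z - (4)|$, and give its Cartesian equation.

|z - z1| = |z - z2| means z is equidistant from z1 and z2,
i.e. the perpendicular bisector of the segment from (-1, 2) to (4, 0) (midpoint (3/2, 1)).
With z = x + yi, square both sides:
(x - (-1))^2 + (y - 2)^2 = (x - 4)^2 + (y - 0)^2
The x^2 and y^2 terms cancel: 10x + (-4)y = 16 - 5 = 11
Simplify: 10x - 4y = 11
Locus: Perpendicular bisector of the segment from (-1, 2) to (4, 0): the line 10x - 4y = 11


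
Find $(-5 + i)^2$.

(a + bi)^2 = a^2 - b^2 + 2abi
= (-5)^2 - 1^2 + 2*(-5)*1i
= 24 - 10i


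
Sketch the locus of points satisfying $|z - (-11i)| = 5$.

|z - z0| = r describes a circle centered at z0 with radius r
Here z0 = -11i and r = 5
Locus: Circle centered at (0, -11) with radius 5


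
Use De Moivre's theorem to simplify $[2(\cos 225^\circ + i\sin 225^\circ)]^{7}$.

By De Moivre: z^n = r^n(cos(nθ) + i sin(nθ))
= 2^7(cos(7*225°) + i sin(7*225°))
= 128(cos 135° + i sin 135°)
= -64*sqrt(2) + 64*sqrt(2)i


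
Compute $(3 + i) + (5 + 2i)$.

(3 + 5) + (1 + 2)i = 8 + 3i


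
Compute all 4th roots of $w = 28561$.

|w| = 28561, arg(w) = 0°
Root modulus = 28561^(1/4) = 13
Root arguments: θ_k = (0° + 360°k)/4 for k = 0, 1, ..., 3
Roots: 13, 13i, -13, -13i


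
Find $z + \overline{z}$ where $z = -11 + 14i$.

z + conjugate(z) = (a + bi) + (a - bi) = 2a
= 2 * (-11) = -22


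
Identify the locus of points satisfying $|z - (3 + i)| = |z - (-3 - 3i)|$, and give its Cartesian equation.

|z - z1| = |z - z2| means z is equidistant from z1 and z2,
i.e. the perpendicular bisector of the segment from (3, 1) to (-3, -3) (midpoint (0, -1)).
With z = x + yi, square both sides:
(x - 3)^2 + (y - 1)^2 = (x - (-3))^2 + (y - (-3))^2
The x^2 and y^2 terms cancel: -12x + (-8)y = 18 - 10 = 8
Simplify: 3x + 2y = -2
Locus: Perpendicular bisector of the segment from (3, 1) to (-3, -3): the line 3x + 2y = -2


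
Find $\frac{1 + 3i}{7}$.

Divisor is real, so divide each part by 7:
= 1/7 + (3/7)i


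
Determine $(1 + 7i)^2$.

(a + bi)^2 = a^2 - b^2 + 2abi
= 1^2 - 7^2 + 2*1*7i
= -48 + 14i


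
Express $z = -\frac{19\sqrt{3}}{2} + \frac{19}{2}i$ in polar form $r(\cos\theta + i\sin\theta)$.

r = |z| = sqrt(a^2 + b^2) = sqrt((-19*sqrt(3)/2)^2 + (19/2)^2) = sqrt(1083/4 + 361/4) = sqrt(361) = 19
θ = arctan(b/a) = arctan(9.5/-16.4545) (quadrant-adjusted) = 150°
z = 19(cos 150° + i sin 150°)


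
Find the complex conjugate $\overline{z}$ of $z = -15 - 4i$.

If z = a + bi, then conjugate(z) = a - bi
conjugate(-15 - 4i) = -15 + 4i


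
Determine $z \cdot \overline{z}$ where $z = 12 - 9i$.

z * conjugate(z) = |z|^2 = a^2 + b^2
= 12^2 + (-9)^2 = 225


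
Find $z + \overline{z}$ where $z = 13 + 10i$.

z + conjugate(z) = (a + bi) + (a - bi) = 2a
= 2 * 13 = 26


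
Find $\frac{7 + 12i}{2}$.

Divisor is real, so divide each part by 2:
= 7/2 + 6i


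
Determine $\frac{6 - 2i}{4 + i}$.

Multiply numerator and denominator by conjugate (4 - i):
= (6 - 2i)(4 - i) / (4^2 + 1^2)
= (22 - 14i) / 17
= 22/17 - (14/17)i


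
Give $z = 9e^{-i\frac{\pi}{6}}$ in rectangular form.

a = r cos θ = 9 * sqrt(3)/2 = 9*sqrt(3)/2
b = r sin θ = 9 * -1/2 = -9/2
z = 9*sqrt(3)/2 - (9/2)i


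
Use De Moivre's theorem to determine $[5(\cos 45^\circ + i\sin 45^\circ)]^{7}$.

By De Moivre: z^n = r^n(cos(nθ) + i sin(nθ))
= 5^7(cos(7*45°) + i sin(7*45°))
= 78125(cos 315° + i sin 315°)
= 78125*sqrt(2)/2 - (78125*sqrt(2)/2)i


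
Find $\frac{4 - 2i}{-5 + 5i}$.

Multiply numerator and denominator by conjugate (-5 - 5i):
= (4 - 2i)(-5 - 5i) / ((-5)^2 + 5^2)
= (-30 - 10i) / 50
Divide through by 10: (-3 - i) / 5
= -3/5 - (1/5)i


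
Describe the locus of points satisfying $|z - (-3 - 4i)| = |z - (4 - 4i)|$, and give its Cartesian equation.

|z - z1| = |z - z2| means z is equidistant from z1 and z2,
i.e. the perpendicular bisector of the segment from (-3, -4) to (4, -4) (midpoint (1/2, -4)).
With z = x + yi, square both sides:
(x - (-3))^2 + (y - (-4))^2 = (x - 4)^2 + (y - (-4))^2
The x^2 and y^2 terms cancel: 14x + 0y = 32 - 25 = 7
Simplify: x = 1/2
Locus: Perpendicular bisector of the segment from (-3, -4) to (4, -4): the line x = 1/2


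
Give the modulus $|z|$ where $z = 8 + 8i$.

|z| = sqrt(a^2 + b^2) = sqrt(8^2 + 8^2) = sqrt(128) = sqrt(128)


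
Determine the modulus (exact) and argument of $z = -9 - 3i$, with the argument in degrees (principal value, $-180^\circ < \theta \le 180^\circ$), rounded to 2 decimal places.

|z| = sqrt((-9)^2 + (-3)^2) = sqrt(90)
arg(z) = arctan(b/a) = arctan(-3/-9) (quadrant-adjusted) = -161.57°


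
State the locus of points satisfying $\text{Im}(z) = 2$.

Im(z) = y where z = x + yi; the equation y = 2 is satisfied by all points with that y-coordinate
Locus: Horizontal line y = 2


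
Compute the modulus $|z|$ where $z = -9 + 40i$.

|z| = sqrt(a^2 + b^2) = sqrt((-9)^2 + 40^2) = sqrt(1681) = 41


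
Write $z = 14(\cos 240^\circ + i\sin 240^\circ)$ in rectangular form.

a = r cos θ = 14 * -1/2 = -7
b = r sin θ = 14 * -sqrt(3)/2 = -7*sqrt(3)
z = -7 - 7*sqrt(3)i


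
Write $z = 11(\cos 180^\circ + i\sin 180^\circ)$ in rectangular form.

a = r cos θ = 11 * -1 = -11
b = r sin θ = 11 * 0 = 0
z = -11


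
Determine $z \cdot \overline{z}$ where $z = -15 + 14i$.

z * conjugate(z) = |z|^2 = a^2 + b^2
= (-15)^2 + 14^2 = 421


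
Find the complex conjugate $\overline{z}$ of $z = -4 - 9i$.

If z = a + bi, then conjugate(z) = a - bi
conjugate(-4 - 9i) = -4 + 9i


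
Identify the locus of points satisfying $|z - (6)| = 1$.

|z - z0| = r describes a circle centered at z0 with radius r
Here z0 = 6 and r = 1
Locus: Circle centered at (6, 0) with radius 1


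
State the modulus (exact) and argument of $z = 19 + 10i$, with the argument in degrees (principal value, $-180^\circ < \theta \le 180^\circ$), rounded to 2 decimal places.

|z| = sqrt(19^2 + 10^2) = sqrt(461)
arg(z) = arctan(b/a) = arctan(10/19) (quadrant-adjusted) = 27.76°


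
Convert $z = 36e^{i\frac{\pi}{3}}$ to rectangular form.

a = r cos θ = 36 * 1/2 = 18
b = r sin θ = 36 * sqrt(3)/2 = 18*sqrt(3)
z = 18 + 18*sqrt(3)i


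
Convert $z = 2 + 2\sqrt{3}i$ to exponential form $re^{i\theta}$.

r = |z| = sqrt((2)^2 + (2*sqrt(3))^2) = sqrt(4 + 12) = sqrt(16) = 4
θ = arctan(b/a) = arctan(3.4641/2) (quadrant-adjusted) = 60° = π/3
z = 4e^(i*π/3)


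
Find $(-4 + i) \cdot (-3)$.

(a1*a2 - b1*b2) + (a1*b2 + b1*a2)i
= (12 - 0) + (0 + (-3))i
= 12 - 3i


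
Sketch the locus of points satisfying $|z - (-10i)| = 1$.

|z - z0| = r describes a circle centered at z0 with radius r
Here z0 = -10i and r = 1
Locus: Circle centered at (0, -10) with radius 1


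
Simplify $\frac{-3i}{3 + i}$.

Multiply numerator and denominator by conjugate (3 - i):
= (-3i)(3 - i) / (3^2 + 1^2)
= (-3 - 9i) / 10
= -3/10 - (9/10)i


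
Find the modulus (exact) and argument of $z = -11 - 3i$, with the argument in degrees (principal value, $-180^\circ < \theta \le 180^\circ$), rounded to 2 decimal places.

|z| = sqrt((-11)^2 + (-3)^2) = sqrt(130)
arg(z) = arctan(b/a) = arctan(-3/-11) (quadrant-adjusted) = -164.74°


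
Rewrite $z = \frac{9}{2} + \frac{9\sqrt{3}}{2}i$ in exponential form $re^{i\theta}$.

r = |z| = sqrt((9/2)^2 + (9*sqrt(3)/2)^2) = sqrt(81/4 + 243/4) = sqrt(81) = 9
θ = arctan(b/a) = arctan(7.7942/4.5) (quadrant-adjusted) = 60° = π/3
z = 9e^(i*π/3)


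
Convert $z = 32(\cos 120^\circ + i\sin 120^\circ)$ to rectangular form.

a = r cos θ = 32 * -1/2 = -16
b = r sin θ = 32 * sqrt(3)/2 = 16*sqrt(3)
z = -16 + 16*sqrt(3)i


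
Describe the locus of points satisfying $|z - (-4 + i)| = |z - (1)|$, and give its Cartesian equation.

|z - z1| = |z - z2| means z is equidistant from z1 and z2,
i.e. the perpendicular bisector of the segment from (-4, 1) to (1, 0) (midpoint (-3/2, 1/2)).
With z = x + yi, square both sides:
(x - (-4))^2 + (y - 1)^2 = (x - 1)^2 + (y - 0)^2
The x^2 and y^2 terms cancel: 10x + (-2)y = 1 - 17 = -16
Simplify: 5x - y = -8
Locus: Perpendicular bisector of the segment from (-4, 1) to (1, 0): the line 5x - y = -8


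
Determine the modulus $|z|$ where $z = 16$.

|z| = sqrt(a^2 + b^2) = sqrt(16^2 + 0^2) = sqrt(256) = 16


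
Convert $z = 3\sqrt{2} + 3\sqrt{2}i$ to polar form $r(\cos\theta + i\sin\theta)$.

r = |z| = sqrt(a^2 + b^2) = sqrt((3*sqrt(2))^2 + (3*sqrt(2))^2) = sqrt(18 + 18) = sqrt(36) = 6
θ = arctan(b/a) = arctan(4.2426/4.2426) (quadrant-adjusted) = 45°
z = 6(cos 45° + i sin 45°)


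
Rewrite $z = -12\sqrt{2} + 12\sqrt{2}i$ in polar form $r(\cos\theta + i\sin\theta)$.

r = |z| = sqrt(a^2 + b^2) = sqrt((-12*sqrt(2))^2 + (12*sqrt(2))^2) = sqrt(288 + 288) = sqrt(576) = 24
θ = arctan(b/a) = arctan(16.9706/-16.9706) (quadrant-adjusted) = 135°
z = 24(cos 135° + i sin 135°)


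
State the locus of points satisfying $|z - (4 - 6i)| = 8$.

|z - z0| = r describes a circle centered at z0 with radius r
Here z0 = 4 - 6i and r = 8
Locus: Circle centered at (4, -6) with radius 8


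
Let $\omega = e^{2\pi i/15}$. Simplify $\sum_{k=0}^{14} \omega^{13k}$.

Let ζ = ω^13 = e^(2πi·13/15). Since 15 ∤ 13, ζ ≠ 1.
Sum = Σ_{k=0}^{14} ζ^k = (ζ^15 - 1)/(ζ - 1) = (ω^{13·15} - 1)/(ζ - 1) = (1 - 1)/(ζ - 1) = 0


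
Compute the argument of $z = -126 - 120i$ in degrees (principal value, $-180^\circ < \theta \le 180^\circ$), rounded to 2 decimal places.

θ = arctan(b/a) = arctan(-120/-126) (quadrant-adjusted) = -136.40°


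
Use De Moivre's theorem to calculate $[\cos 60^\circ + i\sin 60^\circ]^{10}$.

By De Moivre: z^n = r^n(cos(nθ) + i sin(nθ))
= 1^10(cos(10*60°) + i sin(10*60°))
= 1(cos 240° + i sin 240°)
= -1/2 - (sqrt(3)/2)i


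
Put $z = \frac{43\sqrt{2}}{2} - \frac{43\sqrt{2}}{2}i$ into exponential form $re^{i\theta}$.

r = |z| = sqrt((43*sqrt(2)/2)^2 + (-43*sqrt(2)/2)^2) = sqrt(1849/2 + 1849/2) = sqrt(1849) = 43
θ = arctan(b/a) = arctan(-30.4056/30.4056) (quadrant-adjusted) = -45° = -π/4
z = 43e^(-i*π/4)


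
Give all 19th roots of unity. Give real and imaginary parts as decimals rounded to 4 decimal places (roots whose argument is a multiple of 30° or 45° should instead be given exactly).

ω_k = e^(2πik/19) = cos(2πk/19) + i sin(2πk/19) for k = 0, 1, ..., 18
Roots: 1, 0.9458 + 0.3247i, 0.7891 + 0.6142i, 0.5469 + 0.8372i, 0.2455 + 0.9694i, -0.0826 + 0.9966i, -0.4017 + 0.9158i, -0.6773 + 0.7357i, -0.8795 + 0.4759i, -0.9864 + 0.1646i, -0.9864 - 0.1646i, -0.8795 - 0.4759i, -0.6773 - 0.7357i, -0.4017 - 0.9158i, -0.0826 - 0.9966i, 0.2455 - 0.9694i, 0.5469 - 0.8372i, 0.7891 - 0.6142i, 0.9458 - 0.3247i


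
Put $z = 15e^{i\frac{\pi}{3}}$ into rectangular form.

a = r cos θ = 15 * 1/2 = 15/2
b = r sin θ = 15 * sqrt(3)/2 = 15*sqrt(3)/2
z = 15/2 + (15*sqrt(3)/2)i


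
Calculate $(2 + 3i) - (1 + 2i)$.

(2 - 1) + (3 - 2)i = 1 + i


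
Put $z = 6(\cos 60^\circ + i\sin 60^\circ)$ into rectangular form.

a = r cos θ = 6 * 1/2 = 3
b = r sin θ = 6 * sqrt(3)/2 = 3*sqrt(3)
z = 3 + 3*sqrt(3)i


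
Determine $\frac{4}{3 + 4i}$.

Multiply numerator and denominator by conjugate (3 - 4i):
= (4)(3 - 4i) / (3^2 + 4^2)
= (12 - 16i) / 25
= 12/25 - (16/25)i


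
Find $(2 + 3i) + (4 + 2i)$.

(2 + 4) + (3 + 2)i = 6 + 5i


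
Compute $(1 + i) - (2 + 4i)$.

(1 - 2) + (1 - 4)i = -1 - 3i


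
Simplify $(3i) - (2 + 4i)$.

(0 - 2) + (3 - 4)i = -2 - i


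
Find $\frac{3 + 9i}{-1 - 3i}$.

Multiply numerator and denominator by conjugate (-1 + 3i):
= (3 + 9i)(-1 + 3i) / ((-1)^2 + (-3)^2)
= (-30) / 10
= -3


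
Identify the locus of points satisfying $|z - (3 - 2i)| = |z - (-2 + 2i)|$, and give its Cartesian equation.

|z - z1| = |z - z2| means z is equidistant from z1 and z2,
i.e. the perpendicular bisector of the segment from (3, -2) to (-2, 2) (midpoint (1/2, 0)).
With z = x + yi, square both sides:
(x - 3)^2 + (y - (-2))^2 = (x - (-2))^2 + (y - 2)^2
The x^2 and y^2 terms cancel: -10x + 8y = 8 - 13 = -5
Simplify: 10x - 8y = 5
Locus: Perpendicular bisector of the segment from (3, -2) to (-2, 2): the line 10x - 8y = 5


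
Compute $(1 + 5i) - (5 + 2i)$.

(1 - 5) + (5 - 2)i = -4 + 3i


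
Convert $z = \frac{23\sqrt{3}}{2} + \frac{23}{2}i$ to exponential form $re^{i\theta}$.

r = |z| = sqrt((23*sqrt(3)/2)^2 + (23/2)^2) = sqrt(1587/4 + 529/4) = sqrt(529) = 23
θ = arctan(b/a) = arctan(11.5/19.9186) (quadrant-adjusted) = 30° = π/6
z = 23e^(i*π/6)


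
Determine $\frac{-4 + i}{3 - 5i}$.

Multiply numerator and denominator by conjugate (3 + 5i):
= (-4 + i)(3 + 5i) / (3^2 + (-5)^2)
= (-17 - 17i) / 34
Divide through by 17: (-1 - i) / 2
= -1/2 - (1/2)i


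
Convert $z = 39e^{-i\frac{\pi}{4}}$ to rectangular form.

a = r cos θ = 39 * sqrt(2)/2 = 39*sqrt(2)/2
b = r sin θ = 39 * -sqrt(2)/2 = -39*sqrt(2)/2
z = 39*sqrt(2)/2 - (39*sqrt(2)/2)i


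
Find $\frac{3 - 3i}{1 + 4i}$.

Multiply numerator and denominator by conjugate (1 - 4i):
= (3 - 3i)(1 - 4i) / (1^2 + 4^2)
= (-9 - 15i) / 17
= -9/17 - (15/17)i


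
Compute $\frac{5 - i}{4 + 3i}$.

Multiply numerator and denominator by conjugate (4 - 3i):
= (5 - i)(4 - 3i) / (4^2 + 3^2)
= (17 - 19i) / 25
= 17/25 - (19/25)i


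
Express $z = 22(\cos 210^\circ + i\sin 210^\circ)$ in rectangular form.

a = r cos θ = 22 * -sqrt(3)/2 = -11*sqrt(3)
b = r sin θ = 22 * -1/2 = -11
z = -11*sqrt(3) - 11i


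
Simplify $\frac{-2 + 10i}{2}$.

Divisor is real, so divide each part by 2:
= -1 + 5i


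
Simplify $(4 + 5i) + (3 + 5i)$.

(4 + 3) + (5 + 5)i = 7 + 10i


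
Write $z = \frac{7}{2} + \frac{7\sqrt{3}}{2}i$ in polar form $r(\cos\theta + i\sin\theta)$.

r = |z| = sqrt(a^2 + b^2) = sqrt((7/2)^2 + (7*sqrt(3)/2)^2) = sqrt(49/4 + 147/4) = sqrt(49) = 7
θ = arctan(b/a) = arctan(6.0622/3.5) (quadrant-adjusted) = 60°
z = 7(cos 60° + i sin 60°)


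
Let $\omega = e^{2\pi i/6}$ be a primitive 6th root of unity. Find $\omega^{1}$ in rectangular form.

ω^1 = e^(2πi·1/6) = e^(i·1π/3)
= cos(1π/3) + i sin(1π/3)
= 1/2 + (sqrt(3)/2)i


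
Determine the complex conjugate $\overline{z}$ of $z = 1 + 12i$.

If z = a + bi, then conjugate(z) = a - bi
conjugate(1 + 12i) = 1 - 12i


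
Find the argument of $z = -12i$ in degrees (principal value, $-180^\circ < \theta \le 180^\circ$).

a = 0 and b < 0, so z lies on the negative imaginary axis: θ = -90°


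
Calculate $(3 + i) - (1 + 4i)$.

(3 - 1) + (1 - 4)i = 2 - 3i


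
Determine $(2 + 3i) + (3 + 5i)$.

(2 + 3) + (3 + 5)i = 5 + 8i


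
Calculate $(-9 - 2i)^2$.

(a + bi)^2 = a^2 - b^2 + 2abi
= (-9)^2 - (-2)^2 + 2*(-9)*(-2)i
= 77 + 36i


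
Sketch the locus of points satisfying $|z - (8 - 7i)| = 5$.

|z - z0| = r describes a circle centered at z0 with radius r
Here z0 = 8 - 7i and r = 5
Locus: Circle centered at (8, -7) with radius 5


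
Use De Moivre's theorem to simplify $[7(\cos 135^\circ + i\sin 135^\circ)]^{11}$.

By De Moivre: z^n = r^n(cos(nθ) + i sin(nθ))
= 7^11(cos(11*135°) + i sin(11*135°))
= 1977326743(cos 45° + i sin 45°)
= 1977326743*sqrt(2)/2 + (1977326743*sqrt(2)/2)i


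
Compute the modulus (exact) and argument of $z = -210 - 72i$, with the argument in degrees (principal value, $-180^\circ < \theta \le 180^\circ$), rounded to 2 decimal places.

|z| = sqrt((-210)^2 + (-72)^2) = 222
arg(z) = arctan(b/a) = arctan(-72/-210) (quadrant-adjusted) = -161.08°


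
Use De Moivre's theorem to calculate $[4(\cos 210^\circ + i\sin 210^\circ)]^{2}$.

By De Moivre: z^n = r^n(cos(nθ) + i sin(nθ))
= 4^2(cos(2*210°) + i sin(2*210°))
= 16(cos 60° + i sin 60°)
= 8 + 8*sqrt(3)i


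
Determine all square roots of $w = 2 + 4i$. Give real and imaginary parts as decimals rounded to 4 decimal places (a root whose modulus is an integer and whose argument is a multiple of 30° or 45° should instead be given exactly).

|w| = sqrt(20) ≈ 4.472136, arg(w) ≈ 63.434949°
Root modulus = sqrt(20)^(1/2) ≈ 2.114743
Root arguments: θ_k = (arg(w) + 360°k)/2 for k = 0, 1, ..., 1
Compute each root as (root modulus)(cos θ_k + i sin θ_k) using full-precision intermediates, then round to 4 decimal places.
Roots: 1.7989 + 1.1118i, -1.7989 - 1.1118i


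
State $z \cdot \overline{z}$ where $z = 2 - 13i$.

z * conjugate(z) = |z|^2 = a^2 + b^2
= 2^2 + (-13)^2 = 173


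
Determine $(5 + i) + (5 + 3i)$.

(5 + 5) + (1 + 3)i = 10 + 4i


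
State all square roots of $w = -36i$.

|w| = 36, arg(w) = 270°
Root modulus = 36^(1/2) = 6
Root arguments: θ_k = (270° + 360°k)/2 for k = 0, 1, ..., 1
Roots: -3*sqrt(2) + 3*sqrt(2)i, 3*sqrt(2) - 3*sqrt(2)i


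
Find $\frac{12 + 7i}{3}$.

Divisor is real, so divide each part by 3:
= 4 + (7/3)i


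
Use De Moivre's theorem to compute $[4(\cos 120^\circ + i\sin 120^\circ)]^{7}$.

By De Moivre: z^n = r^n(cos(nθ) + i sin(nθ))
= 4^7(cos(7*120°) + i sin(7*120°))
= 16384(cos 120° + i sin 120°)
= -8192 + 8192*sqrt(3)i


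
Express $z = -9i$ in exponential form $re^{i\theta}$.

r = |z| = sqrt((0)^2 + (-9)^2) = sqrt(0 + 81) = sqrt(81) = 9
a = 0 and b < 0, so z lies on the negative imaginary axis: θ = -90° = -π/2
z = 9e^(-i*π/2)


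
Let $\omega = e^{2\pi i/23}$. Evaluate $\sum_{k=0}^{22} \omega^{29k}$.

Let ζ = ω^29 = e^(2πi·29/23). Since 23 ∤ 29, ζ ≠ 1.
Sum = Σ_{k=0}^{22} ζ^k = (ζ^23 - 1)/(ζ - 1) = (ω^{29·23} - 1)/(ζ - 1) = (1 - 1)/(ζ - 1) = 0


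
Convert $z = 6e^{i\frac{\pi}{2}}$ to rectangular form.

a = r cos θ = 6 * 0 = 0
b = r sin θ = 6 * 1 = 6
z = 6i


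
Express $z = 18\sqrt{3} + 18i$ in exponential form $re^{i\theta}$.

r = |z| = sqrt((18*sqrt(3))^2 + (18)^2) = sqrt(972 + 324) = sqrt(1296) = 36
θ = arctan(b/a) = arctan(18/31.1769) (quadrant-adjusted) = 30° = π/6
z = 36e^(i*π/6)


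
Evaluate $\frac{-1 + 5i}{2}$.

Divisor is real, so divide each part by 2:
= -1/2 + (5/2)i


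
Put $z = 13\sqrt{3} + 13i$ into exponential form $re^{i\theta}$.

r = |z| = sqrt((13*sqrt(3))^2 + (13)^2) = sqrt(507 + 169) = sqrt(676) = 26
θ = arctan(b/a) = arctan(13/22.5167) (quadrant-adjusted) = 30° = π/6
z = 26e^(i*π/6)


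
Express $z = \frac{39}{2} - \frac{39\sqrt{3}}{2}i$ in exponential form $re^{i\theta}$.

r = |z| = sqrt((39/2)^2 + (-39*sqrt(3)/2)^2) = sqrt(1521/4 + 4563/4) = sqrt(1521) = 39
θ = arctan(b/a) = arctan(-33.775/19.5) (quadrant-adjusted) = -60° = -π/3
z = 39e^(-i*π/3)


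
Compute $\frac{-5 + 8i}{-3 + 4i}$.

Multiply numerator and denominator by conjugate (-3 - 4i):
= (-5 + 8i)(-3 - 4i) / ((-3)^2 + 4^2)
= (47 - 4i) / 25
= 47/25 - (4/25)i


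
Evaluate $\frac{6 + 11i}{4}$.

Divisor is real, so divide each part by 4:
= 3/2 + (11/4)i


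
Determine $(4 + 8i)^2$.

(a + bi)^2 = a^2 - b^2 + 2abi
= 4^2 - 8^2 + 2*4*8i
= -48 + 64i


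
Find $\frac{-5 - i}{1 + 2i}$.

Multiply numerator and denominator by conjugate (1 - 2i):
= (-5 - i)(1 - 2i) / (1^2 + 2^2)
= (-7 + 9i) / 5
= -7/5 + (9/5)i


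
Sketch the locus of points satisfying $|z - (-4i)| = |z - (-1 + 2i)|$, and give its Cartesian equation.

|z - z1| = |z - z2| means z is equidistant from z1 and z2,
i.e. the perpendicular bisector of the segment from (0, -4) to (-1, 2) (midpoint (-1/2, -1)).
With z = x + yi, square both sides:
(x - 0)^2 + (y - (-4))^2 = (x - (-1))^2 + (y - 2)^2
The x^2 and y^2 terms cancel: -2x + 12y = 5 - 16 = -11
Simplify: 2x - 12y = 11
Locus: Perpendicular bisector of the segment from (0, -4) to (-1, 2): the line 2x - 12y = 11


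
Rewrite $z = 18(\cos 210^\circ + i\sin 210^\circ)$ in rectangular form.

a = r cos θ = 18 * -sqrt(3)/2 = -9*sqrt(3)
b = r sin θ = 18 * -1/2 = -9
z = -9*sqrt(3) - 9i


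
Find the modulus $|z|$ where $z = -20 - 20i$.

|z| = sqrt(a^2 + b^2) = sqrt((-20)^2 + (-20)^2) = sqrt(800) = sqrt(800)


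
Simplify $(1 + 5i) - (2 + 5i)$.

(1 - 2) + (5 - 5)i = -1


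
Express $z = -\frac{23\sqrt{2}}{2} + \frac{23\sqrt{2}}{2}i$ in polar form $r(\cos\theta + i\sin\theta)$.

r = |z| = sqrt(a^2 + b^2) = sqrt((-23*sqrt(2)/2)^2 + (23*sqrt(2)/2)^2) = sqrt(529/2 + 529/2) = sqrt(529) = 23
θ = arctan(b/a) = arctan(16.2635/-16.2635) (quadrant-adjusted) = 135°
z = 23(cos 135° + i sin 135°)


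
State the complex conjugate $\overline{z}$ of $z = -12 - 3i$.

If z = a + bi, then conjugate(z) = a - bi
conjugate(-12 - 3i) = -12 + 3i


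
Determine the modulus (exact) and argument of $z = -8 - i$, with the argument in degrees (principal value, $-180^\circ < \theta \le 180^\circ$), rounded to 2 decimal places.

|z| = sqrt((-8)^2 + (-1)^2) = sqrt(65)
arg(z) = arctan(b/a) = arctan(-1/-8) (quadrant-adjusted) = -172.87°


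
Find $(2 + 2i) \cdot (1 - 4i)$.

(a1*a2 - b1*b2) + (a1*b2 + b1*a2)i
= (2 - (-8)) + (-8 + 2)i
= 10 - 6i


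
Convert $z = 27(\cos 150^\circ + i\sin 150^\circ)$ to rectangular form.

a = r cos θ = 27 * -sqrt(3)/2 = -27*sqrt(3)/2
b = r sin θ = 27 * 1/2 = 27/2
z = -27*sqrt(3)/2 + (27/2)i


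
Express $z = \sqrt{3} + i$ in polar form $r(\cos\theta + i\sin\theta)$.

r = |z| = sqrt(a^2 + b^2) = sqrt((sqrt(3))^2 + (1)^2) = sqrt(3 + 1) = sqrt(4) = 2
θ = arctan(b/a) = arctan(1/1.7321) (quadrant-adjusted) = 30°
z = 2(cos 30° + i sin 30°)


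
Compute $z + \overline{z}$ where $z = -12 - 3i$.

z + conjugate(z) = (a + bi) + (a - bi) = 2a
= 2 * (-12) = -24


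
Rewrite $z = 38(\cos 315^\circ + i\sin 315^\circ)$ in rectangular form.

a = r cos θ = 38 * sqrt(2)/2 = 19*sqrt(2)
b = r sin θ = 38 * -sqrt(2)/2 = -19*sqrt(2)
z = 19*sqrt(2) - 19*sqrt(2)i


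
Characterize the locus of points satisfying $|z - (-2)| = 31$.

|z - z0| = r describes a circle centered at z0 with radius r
Here z0 = -2 and r = 31
Locus: Circle centered at (-2, 0) with radius 31


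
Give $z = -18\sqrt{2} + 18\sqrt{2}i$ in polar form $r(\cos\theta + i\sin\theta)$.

r = |z| = sqrt(a^2 + b^2) = sqrt((-18*sqrt(2))^2 + (18*sqrt(2))^2) = sqrt(648 + 648) = sqrt(1296) = 36
θ = arctan(b/a) = arctan(25.4558/-25.4558) (quadrant-adjusted) = 135°
z = 36(cos 135° + i sin 135°)


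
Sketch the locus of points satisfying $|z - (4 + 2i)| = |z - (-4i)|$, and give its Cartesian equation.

|z - z1| = |z - z2| means z is equidistant from z1 and z2,
i.e. the perpendicular bisector of the segment from (4, 2) to (0, -4) (midpoint (2, -1)).
With z = x + yi, square both sides:
(x - 4)^2 + (y - 2)^2 = (x - 0)^2 + (y - (-4))^2
The x^2 and y^2 terms cancel: -8x + (-12)y = 16 - 20 = -4
Simplify: 2x + 3y = 1
Locus: Perpendicular bisector of the segment from (4, 2) to (0, -4): the line 2x + 3y = 1


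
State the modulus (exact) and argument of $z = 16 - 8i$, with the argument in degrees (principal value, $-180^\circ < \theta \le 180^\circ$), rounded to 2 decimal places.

|z| = sqrt(16^2 + (-8)^2) = sqrt(320)
arg(z) = arctan(b/a) = arctan(-8/16) (quadrant-adjusted) = -26.57°


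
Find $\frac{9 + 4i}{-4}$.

Divisor is real, so divide each part by -4:
= -9/4 - i


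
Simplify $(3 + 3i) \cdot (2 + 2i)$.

(a1*a2 - b1*b2) + (a1*b2 + b1*a2)i
= (6 - 6) + (6 + 6)i
= 12i


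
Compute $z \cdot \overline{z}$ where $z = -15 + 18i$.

z * conjugate(z) = |z|^2 = a^2 + b^2
= (-15)^2 + 18^2 = 549


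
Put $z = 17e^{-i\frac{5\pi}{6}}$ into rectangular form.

a = r cos θ = 17 * -sqrt(3)/2 = -17*sqrt(3)/2
b = r sin θ = 17 * -1/2 = -17/2
z = -17*sqrt(3)/2 - (17/2)i


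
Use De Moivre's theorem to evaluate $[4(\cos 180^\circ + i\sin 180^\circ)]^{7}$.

By De Moivre: z^n = r^n(cos(nθ) + i sin(nθ))
= 4^7(cos(7*180°) + i sin(7*180°))
= 16384(cos 180° + i sin 180°)
= -16384


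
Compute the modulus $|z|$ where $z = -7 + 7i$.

|z| = sqrt(a^2 + b^2) = sqrt((-7)^2 + 7^2) = sqrt(98) = sqrt(98)


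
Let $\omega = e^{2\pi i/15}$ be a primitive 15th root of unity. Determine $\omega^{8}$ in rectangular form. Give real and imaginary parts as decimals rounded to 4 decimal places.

ω^8 = e^(2πi·8/15) = e^(i·16π/15)
= cos(16π/15) + i sin(16π/15)
= -0.9781 - 0.2079i
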